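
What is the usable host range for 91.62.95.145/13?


Network: 91.56.0.0
Broadcast: 91.63.255.255
First usable = network + 1
Last usable = broadcast - 1
Range: 91.56.0.1 to 91.63.255.254


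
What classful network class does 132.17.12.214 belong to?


First octet: 132
Binary: 10000100
10xxxxxx -> Class B (128-191)
Class B, default mask 255.255.0.0 (/16)


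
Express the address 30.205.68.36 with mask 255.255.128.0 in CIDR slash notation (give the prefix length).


Binary: 11111111.11111111.10000000.00000000
Count leading 1s
Prefix: /17


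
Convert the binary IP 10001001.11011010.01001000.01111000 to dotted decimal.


10001001 = 137
11011010 = 218
01001000 = 72
01111000 = 120
IP: 137.218.72.120


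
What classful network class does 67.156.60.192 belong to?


First octet: 67
Binary: 01000011
0xxxxxxx -> Class A (1-126)
Class A, default mask 255.0.0.0 (/8)


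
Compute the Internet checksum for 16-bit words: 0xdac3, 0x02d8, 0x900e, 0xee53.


Sum all words (with carry folding):
+ 0xdac3 = 0xdac3
+ 0x02d8 = 0xdd9b
+ 0x900e = 0x6daa
+ 0xee53 = 0x5bfe
One's complement: ~0x5bfe
Checksum = 0xa401


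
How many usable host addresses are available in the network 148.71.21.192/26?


Host bits = 32 - 26 = 6
Total addresses = 2^6 = 64
Usable = total - 2 (network and broadcast)
Usable hosts: 62


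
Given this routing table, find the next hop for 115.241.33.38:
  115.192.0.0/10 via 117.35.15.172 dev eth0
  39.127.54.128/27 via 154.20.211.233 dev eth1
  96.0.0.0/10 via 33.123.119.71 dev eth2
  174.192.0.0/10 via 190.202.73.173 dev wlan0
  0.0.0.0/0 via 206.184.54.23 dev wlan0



Longest prefix match for 115.241.33.38:
  /10 115.192.0.0: MATCH
  /27 39.127.54.128: no
  /10 96.0.0.0: no
  /10 174.192.0.0: no
  /0 0.0.0.0: MATCH
Selected: next-hop 117.35.15.172 via eth0 (matched /10)


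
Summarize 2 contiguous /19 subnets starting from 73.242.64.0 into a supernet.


Original prefix: /19
Number of subnets: 2 = 2^1
New prefix = 19 - 1 = 18
Supernet: 73.242.64.0/18


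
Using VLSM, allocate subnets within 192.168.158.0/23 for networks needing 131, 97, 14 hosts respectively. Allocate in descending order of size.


131 hosts -> /24 (254 usable): 192.168.158.0/24
97 hosts -> /25 (126 usable): 192.168.159.0/25
14 hosts -> /28 (14 usable): 192.168.159.128/28
Allocation: 192.168.158.0/24 (131 hosts, 254 usable); 192.168.159.0/25 (97 hosts, 126 usable); 192.168.159.128/28 (14 hosts, 14 usable)


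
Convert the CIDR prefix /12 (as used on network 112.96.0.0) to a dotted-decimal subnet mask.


/12 means 12 network bits, 20 host bits
Binary: 11111111111100000000000000000000
Mask: 255.240.0.0


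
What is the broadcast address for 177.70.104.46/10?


Network: 177.64.0.0/10
Host bits = 22
Set all host bits to 1:
Broadcast: 177.127.255.255


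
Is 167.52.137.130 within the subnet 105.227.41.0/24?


Subnet network: 105.227.41.0
Test IP AND mask: 167.52.137.0
No, 167.52.137.130 is not in 105.227.41.0/24


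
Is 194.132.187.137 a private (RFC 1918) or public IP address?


RFC 1918 private ranges:
  10.0.0.0/8 (10.0.0.0 - 10.255.255.255)
  172.16.0.0/12 (172.16.0.0 - 172.31.255.255)
  192.168.0.0/16 (192.168.0.0 - 192.168.255.255)
Public (not in any RFC 1918 range)


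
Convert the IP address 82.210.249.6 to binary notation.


82 = 01010010
210 = 11010010
249 = 11111001
6 = 00000110
Binary: 01010010.11010010.11111001.00000110


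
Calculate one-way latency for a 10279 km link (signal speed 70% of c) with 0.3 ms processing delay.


Speed = 0.7 * 3e5 km/s = 210000 km/s
Propagation delay = 10279 / 210000 = 0.0489 s = 48.9476 ms
Processing delay = 0.3 ms
Total one-way latency = 49.2476 ms


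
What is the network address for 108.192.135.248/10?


IP:   01101100.11000000.10000111.11111000
Mask: 11111111.11000000.00000000.00000000
AND operation:
Net:  01101100.11000000.00000000.00000000
Network: 108.192.0.0/10


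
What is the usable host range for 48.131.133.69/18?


Network: 48.131.128.0
Broadcast: 48.131.191.255
First usable = network + 1
Last usable = broadcast - 1
Range: 48.131.128.1 to 48.131.191.254


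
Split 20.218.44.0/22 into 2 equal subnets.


New prefix = 22 + 1 = 23
Each subnet has 512 addresses
  20.218.44.0/23
  20.218.46.0/23
Subnets: 20.218.44.0/23, 20.218.46.0/23


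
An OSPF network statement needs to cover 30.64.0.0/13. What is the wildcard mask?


Subnet mask: 255.248.0.0
Wildcard = 255.255.255.255 - subnet mask
255 - 255 = 0
255 - 248 = 7
255 - 0 = 255
255 - 0 = 255
Wildcard: 0.7.255.255


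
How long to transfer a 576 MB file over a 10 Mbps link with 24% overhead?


Effective throughput = 10 * (1 - 24/100) = 7.6 Mbps
File size in Mb = 576 * 8 = 4608 Mb
Time = 4608 / 7.6
Time = 606.3158 seconds


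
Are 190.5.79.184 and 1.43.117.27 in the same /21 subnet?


Mask: 255.255.248.0
190.5.79.184 AND mask = 190.5.72.0
1.43.117.27 AND mask = 1.43.112.0
No, different subnets (190.5.72.0 vs 1.43.112.0)


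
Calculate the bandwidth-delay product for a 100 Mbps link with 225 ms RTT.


BDP = bandwidth * RTT
= 100 Mbps * 225 ms
= 100 * 1e6 * 225 / 1000 bits
= 22500000 bits
= 2812500 bytes
= 2746.582 KB
BDP = 22500000 bits (2812500 bytes)


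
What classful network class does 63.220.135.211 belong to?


First octet: 63
Binary: 00111111
0xxxxxxx -> Class A (1-126)
Class A, default mask 255.0.0.0 (/8)


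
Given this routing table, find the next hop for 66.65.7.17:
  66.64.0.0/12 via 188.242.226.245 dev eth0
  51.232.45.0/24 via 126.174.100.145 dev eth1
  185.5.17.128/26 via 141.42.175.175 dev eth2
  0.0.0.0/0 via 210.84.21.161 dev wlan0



Longest prefix match for 66.65.7.17:
  /12 66.64.0.0: MATCH
  /24 51.232.45.0: no
  /26 185.5.17.128: no
  /0 0.0.0.0: MATCH
Selected: next-hop 188.242.226.245 via eth0 (matched /12)


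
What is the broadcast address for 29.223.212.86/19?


Network: 29.223.192.0/19
Host bits = 13
Set all host bits to 1:
Broadcast: 29.223.223.255


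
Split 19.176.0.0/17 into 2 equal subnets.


New prefix = 17 + 1 = 18
Each subnet has 16384 addresses
  19.176.0.0/18
  19.176.64.0/18
Subnets: 19.176.0.0/18, 19.176.64.0/18


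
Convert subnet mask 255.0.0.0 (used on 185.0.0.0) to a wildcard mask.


Subnet mask: 255.0.0.0
Wildcard = 255.255.255.255 - subnet mask
255 - 255 = 0
255 - 0 = 255
255 - 0 = 255
255 - 0 = 255
Wildcard: 0.255.255.255


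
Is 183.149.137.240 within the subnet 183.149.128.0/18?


Subnet network: 183.149.128.0
Test IP AND mask: 183.149.128.0
Yes, 183.149.137.240 is in 183.149.128.0/18


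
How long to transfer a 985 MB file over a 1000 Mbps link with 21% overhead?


Effective throughput = 1000 * (1 - 21/100) = 790 Mbps
File size in Mb = 985 * 8 = 7880 Mb
Time = 7880 / 790
Time = 9.9747 seconds


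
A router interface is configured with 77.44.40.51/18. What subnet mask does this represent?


/18 means 18 network bits, 14 host bits
Binary: 11111111111111111100000000000000
Mask: 255.255.192.0


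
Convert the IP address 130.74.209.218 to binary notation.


130 = 10000010
74 = 01001010
209 = 11010001
218 = 11011010
Binary: 10000010.01001010.11010001.11011010


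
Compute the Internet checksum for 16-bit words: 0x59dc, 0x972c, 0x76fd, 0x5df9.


Sum all words (with carry folding):
+ 0x59dc = 0x59dc
+ 0x972c = 0xf108
+ 0x76fd = 0x6806
+ 0x5df9 = 0xc5ff
One's complement: ~0xc5ff
Checksum = 0x3a00


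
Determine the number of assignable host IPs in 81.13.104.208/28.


Host bits = 32 - 28 = 4
Total addresses = 2^4 = 16
Usable = total - 2 (network and broadcast)
Usable hosts: 14


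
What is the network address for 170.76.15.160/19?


IP:   10101010.01001100.00001111.10100000
Mask: 11111111.11111111.11100000.00000000
AND operation:
Net:  10101010.01001100.00000000.00000000
Network: 170.76.0.0/19


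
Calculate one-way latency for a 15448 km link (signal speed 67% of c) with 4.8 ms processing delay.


Speed = 0.67 * 3e5 km/s = 201000 km/s
Propagation delay = 15448 / 201000 = 0.0769 s = 76.8557 ms
Processing delay = 4.8 ms
Total one-way latency = 81.6557 ms


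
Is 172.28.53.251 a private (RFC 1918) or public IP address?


RFC 1918 private ranges:
  10.0.0.0/8 (10.0.0.0 - 10.255.255.255)
  172.16.0.0/12 (172.16.0.0 - 172.31.255.255)
  192.168.0.0/16 (192.168.0.0 - 192.168.255.255)
Private (in 172.16.0.0/12)


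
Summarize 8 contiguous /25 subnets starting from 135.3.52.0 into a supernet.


Original prefix: /25
Number of subnets: 8 = 2^3
New prefix = 25 - 3 = 22
Supernet: 135.3.52.0/22


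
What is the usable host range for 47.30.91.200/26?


Network: 47.30.91.192
Broadcast: 47.30.91.255
First usable = network + 1
Last usable = broadcast - 1
Range: 47.30.91.193 to 47.30.91.254


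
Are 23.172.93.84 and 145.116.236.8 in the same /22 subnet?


Mask: 255.255.252.0
23.172.93.84 AND mask = 23.172.92.0
145.116.236.8 AND mask = 145.116.236.0
No, different subnets (23.172.92.0 vs 145.116.236.0)


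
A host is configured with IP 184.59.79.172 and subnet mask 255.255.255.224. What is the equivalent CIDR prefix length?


Binary: 11111111.11111111.11111111.11100000
Count leading 1s
Prefix: /27


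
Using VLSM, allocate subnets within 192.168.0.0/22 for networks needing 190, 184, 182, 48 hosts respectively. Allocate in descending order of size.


190 hosts -> /24 (254 usable): 192.168.0.0/24
184 hosts -> /24 (254 usable): 192.168.1.0/24
182 hosts -> /24 (254 usable): 192.168.2.0/24
48 hosts -> /26 (62 usable): 192.168.3.0/26
Allocation: 192.168.0.0/24 (190 hosts, 254 usable); 192.168.1.0/24 (184 hosts, 254 usable); 192.168.2.0/24 (182 hosts, 254 usable); 192.168.3.0/26 (48 hosts, 62 usable)


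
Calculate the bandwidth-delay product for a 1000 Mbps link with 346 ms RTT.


BDP = bandwidth * RTT
= 1000 Mbps * 346 ms
= 1000 * 1e6 * 346 / 1000 bits
= 346000000 bits
= 43250000 bytes
= 42236.3281 KB
BDP = 346000000 bits (43250000 bytes)


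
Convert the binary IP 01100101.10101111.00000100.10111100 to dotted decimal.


01100101 = 101
10101111 = 175
00000100 = 4
10111100 = 188
IP: 101.175.4.188


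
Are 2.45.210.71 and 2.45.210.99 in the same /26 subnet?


Mask: 255.255.255.192
2.45.210.71 AND mask = 2.45.210.64
2.45.210.99 AND mask = 2.45.210.64
Yes, same subnet (2.45.210.64)


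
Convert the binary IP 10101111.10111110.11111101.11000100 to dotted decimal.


10101111 = 175
10111110 = 190
11111101 = 253
11000100 = 196
IP: 175.190.253.196


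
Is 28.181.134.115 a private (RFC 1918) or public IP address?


RFC 1918 private ranges:
  10.0.0.0/8 (10.0.0.0 - 10.255.255.255)
  172.16.0.0/12 (172.16.0.0 - 172.31.255.255)
  192.168.0.0/16 (192.168.0.0 - 192.168.255.255)
Public (not in any RFC 1918 range)


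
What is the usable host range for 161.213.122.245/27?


Network: 161.213.122.224
Broadcast: 161.213.122.255
First usable = network + 1
Last usable = broadcast - 1
Range: 161.213.122.225 to 161.213.122.254


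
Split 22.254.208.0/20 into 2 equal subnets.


New prefix = 20 + 1 = 21
Each subnet has 2048 addresses
  22.254.208.0/21
  22.254.216.0/21
Subnets: 22.254.208.0/21, 22.254.216.0/21


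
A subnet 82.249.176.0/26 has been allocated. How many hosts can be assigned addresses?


Host bits = 32 - 26 = 6
Total addresses = 2^6 = 64
Usable = total - 2 (network and broadcast)
Usable hosts: 62


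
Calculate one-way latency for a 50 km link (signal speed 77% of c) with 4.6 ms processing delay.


Speed = 0.77 * 3e5 km/s = 231000 km/s
Propagation delay = 50 / 231000 = 0.0002 s = 0.2165 ms
Processing delay = 4.6 ms
Total one-way latency = 4.8165 ms


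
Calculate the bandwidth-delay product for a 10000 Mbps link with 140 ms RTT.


BDP = bandwidth * RTT
= 10000 Mbps * 140 ms
= 10000 * 1e6 * 140 / 1000 bits
= 1400000000 bits
= 175000000 bytes
= 170898.4375 KB
BDP = 1400000000 bits (175000000 bytes)


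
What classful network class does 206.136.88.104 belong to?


First octet: 206
Binary: 11001110
110xxxxx -> Class C (192-223)
Class C, default mask 255.255.255.0 (/24)


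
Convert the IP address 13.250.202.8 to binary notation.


13 = 00001101
250 = 11111010
202 = 11001010
8 = 00001000
Binary: 00001101.11111010.11001010.00001000


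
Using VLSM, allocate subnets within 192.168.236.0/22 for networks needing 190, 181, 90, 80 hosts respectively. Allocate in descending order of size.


190 hosts -> /24 (254 usable): 192.168.236.0/24
181 hosts -> /24 (254 usable): 192.168.237.0/24
90 hosts -> /25 (126 usable): 192.168.238.0/25
80 hosts -> /25 (126 usable): 192.168.238.128/25
Allocation: 192.168.236.0/24 (190 hosts, 254 usable); 192.168.237.0/24 (181 hosts, 254 usable); 192.168.238.0/25 (90 hosts, 126 usable); 192.168.238.128/25 (80 hosts, 126 usable)


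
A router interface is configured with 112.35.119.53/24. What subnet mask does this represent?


/24 means 24 network bits, 8 host bits
Binary: 11111111111111111111111100000000
Mask: 255.255.255.0


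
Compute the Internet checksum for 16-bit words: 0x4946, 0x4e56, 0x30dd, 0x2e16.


Sum all words (with carry folding):
+ 0x4946 = 0x4946
+ 0x4e56 = 0x979c
+ 0x30dd = 0xc879
+ 0x2e16 = 0xf68f
One's complement: ~0xf68f
Checksum = 0x0970


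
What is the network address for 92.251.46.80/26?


IP:   01011100.11111011.00101110.01010000
Mask: 11111111.11111111.11111111.11000000
AND operation:
Net:  01011100.11111011.00101110.01000000
Network: 92.251.46.64/26


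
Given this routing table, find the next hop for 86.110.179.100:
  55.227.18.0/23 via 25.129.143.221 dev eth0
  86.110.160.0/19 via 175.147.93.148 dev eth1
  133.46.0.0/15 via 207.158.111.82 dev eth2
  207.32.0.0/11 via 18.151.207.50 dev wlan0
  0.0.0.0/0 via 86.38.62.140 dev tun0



Longest prefix match for 86.110.179.100:
  /23 55.227.18.0: no
  /19 86.110.160.0: MATCH
  /15 133.46.0.0: no
  /11 207.32.0.0: no
  /0 0.0.0.0: MATCH
Selected: next-hop 175.147.93.148 via eth1 (matched /19)


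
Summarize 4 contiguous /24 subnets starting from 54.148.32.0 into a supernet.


Original prefix: /24
Number of subnets: 4 = 2^2
New prefix = 24 - 2 = 22
Supernet: 54.148.32.0/22


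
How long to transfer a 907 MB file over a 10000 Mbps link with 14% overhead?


Effective throughput = 10000 * (1 - 14/100) = 8600 Mbps
File size in Mb = 907 * 8 = 7256 Mb
Time = 7256 / 8600
Time = 0.8437 seconds


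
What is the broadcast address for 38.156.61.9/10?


Network: 38.128.0.0/10
Host bits = 22
Set all host bits to 1:
Broadcast: 38.191.255.255


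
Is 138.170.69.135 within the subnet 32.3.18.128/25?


Subnet network: 32.3.18.128
Test IP AND mask: 138.170.69.128
No, 138.170.69.135 is not in 32.3.18.128/25


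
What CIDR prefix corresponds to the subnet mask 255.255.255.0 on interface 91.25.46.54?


Binary: 11111111.11111111.11111111.00000000
Count leading 1s
Prefix: /24


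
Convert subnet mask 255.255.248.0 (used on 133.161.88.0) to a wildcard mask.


Subnet mask: 255.255.248.0
Wildcard = 255.255.255.255 - subnet mask
255 - 255 = 0
255 - 255 = 0
255 - 248 = 7
255 - 0 = 255
Wildcard: 0.0.7.255


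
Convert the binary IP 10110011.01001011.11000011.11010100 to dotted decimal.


10110011 = 179
01001011 = 75
11000011 = 195
11010100 = 212
IP: 179.75.195.212


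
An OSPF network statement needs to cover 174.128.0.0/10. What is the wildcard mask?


Subnet mask: 255.192.0.0
Wildcard = 255.255.255.255 - subnet mask
255 - 255 = 0
255 - 192 = 63
255 - 0 = 255
255 - 0 = 255
Wildcard: 0.63.255.255


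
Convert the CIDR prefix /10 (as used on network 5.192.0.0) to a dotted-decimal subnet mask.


/10 means 10 network bits, 22 host bits
Binary: 11111111110000000000000000000000
Mask: 255.192.0.0


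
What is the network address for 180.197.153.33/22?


IP:   10110100.11000101.10011001.00100001
Mask: 11111111.11111111.11111100.00000000
AND operation:
Net:  10110100.11000101.10011000.00000000
Network: 180.197.152.0/22


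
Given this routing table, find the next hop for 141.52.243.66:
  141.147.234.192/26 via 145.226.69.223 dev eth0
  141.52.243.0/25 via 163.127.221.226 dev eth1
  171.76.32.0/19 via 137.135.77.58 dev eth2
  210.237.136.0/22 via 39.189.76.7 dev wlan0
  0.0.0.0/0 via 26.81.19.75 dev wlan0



Longest prefix match for 141.52.243.66:
  /26 141.147.234.192: no
  /25 141.52.243.0: MATCH
  /19 171.76.32.0: no
  /22 210.237.136.0: no
  /0 0.0.0.0: MATCH
Selected: next-hop 163.127.221.226 via eth1 (matched /25)


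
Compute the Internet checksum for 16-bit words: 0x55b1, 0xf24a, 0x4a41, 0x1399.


Sum all words (with carry folding):
+ 0x55b1 = 0x55b1
+ 0xf24a = 0x47fc
+ 0x4a41 = 0x923d
+ 0x1399 = 0xa5d6
One's complement: ~0xa5d6
Checksum = 0x5a29


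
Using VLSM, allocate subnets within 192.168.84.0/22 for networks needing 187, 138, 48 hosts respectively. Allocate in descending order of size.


187 hosts -> /24 (254 usable): 192.168.84.0/24
138 hosts -> /24 (254 usable): 192.168.85.0/24
48 hosts -> /26 (62 usable): 192.168.86.0/26
Allocation: 192.168.84.0/24 (187 hosts, 254 usable); 192.168.85.0/24 (138 hosts, 254 usable); 192.168.86.0/26 (48 hosts, 62 usable)


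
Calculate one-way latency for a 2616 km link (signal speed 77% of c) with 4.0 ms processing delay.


Speed = 0.77 * 3e5 km/s = 231000 km/s
Propagation delay = 2616 / 231000 = 0.0113 s = 11.3247 ms
Processing delay = 4.0 ms
Total one-way latency = 15.3247 ms


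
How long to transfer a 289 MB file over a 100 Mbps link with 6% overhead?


Effective throughput = 100 * (1 - 6/100) = 94 Mbps
File size in Mb = 289 * 8 = 2312 Mb
Time = 2312 / 94
Time = 24.5957 seconds


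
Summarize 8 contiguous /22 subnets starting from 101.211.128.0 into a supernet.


Original prefix: /22
Number of subnets: 8 = 2^3
New prefix = 22 - 3 = 19
Supernet: 101.211.128.0/19


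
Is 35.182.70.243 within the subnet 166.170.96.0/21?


Subnet network: 166.170.96.0
Test IP AND mask: 35.182.64.0
No, 35.182.70.243 is not in 166.170.96.0/21


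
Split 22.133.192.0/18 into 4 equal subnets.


New prefix = 18 + 2 = 20
Each subnet has 4096 addresses
  22.133.192.0/20
  22.133.208.0/20
  22.133.224.0/20
  22.133.240.0/20
Subnets: 22.133.192.0/20, 22.133.208.0/20, 22.133.224.0/20, 22.133.240.0/20


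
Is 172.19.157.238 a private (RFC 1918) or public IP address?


RFC 1918 private ranges:
  10.0.0.0/8 (10.0.0.0 - 10.255.255.255)
  172.16.0.0/12 (172.16.0.0 - 172.31.255.255)
  192.168.0.0/16 (192.168.0.0 - 192.168.255.255)
Private (in 172.16.0.0/12)


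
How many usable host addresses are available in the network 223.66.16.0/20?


Host bits = 32 - 20 = 12
Total addresses = 2^12 = 4096
Usable = total - 2 (network and broadcast)
Usable hosts: 4094


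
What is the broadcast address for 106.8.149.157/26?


Network: 106.8.149.128/26
Host bits = 6
Set all host bits to 1:
Broadcast: 106.8.149.191


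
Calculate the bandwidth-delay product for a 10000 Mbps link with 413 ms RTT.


BDP = bandwidth * RTT
= 10000 Mbps * 413 ms
= 10000 * 1e6 * 413 / 1000 bits
= 4130000000 bits
= 516250000 bytes
= 504150.3906 KB
BDP = 4130000000 bits (516250000 bytes)


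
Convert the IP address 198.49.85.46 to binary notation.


198 = 11000110
49 = 00110001
85 = 01010101
46 = 00101110
Binary: 11000110.00110001.01010101.00101110


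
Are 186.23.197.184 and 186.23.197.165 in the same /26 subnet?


Mask: 255.255.255.192
186.23.197.184 AND mask = 186.23.197.128
186.23.197.165 AND mask = 186.23.197.128
Yes, same subnet (186.23.197.128)


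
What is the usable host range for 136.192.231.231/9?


Network: 136.128.0.0
Broadcast: 136.255.255.255
First usable = network + 1
Last usable = broadcast - 1
Range: 136.128.0.1 to 136.255.255.254


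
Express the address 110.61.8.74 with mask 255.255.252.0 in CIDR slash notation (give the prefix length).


Binary: 11111111.11111111.11111100.00000000
Count leading 1s
Prefix: /22


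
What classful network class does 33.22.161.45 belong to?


First octet: 33
Binary: 00100001
0xxxxxxx -> Class A (1-126)
Class A, default mask 255.0.0.0 (/8)


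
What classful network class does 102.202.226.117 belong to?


First octet: 102
Binary: 01100110
0xxxxxxx -> Class A (1-126)
Class A, default mask 255.0.0.0 (/8)


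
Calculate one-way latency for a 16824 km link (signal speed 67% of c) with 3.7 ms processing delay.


Speed = 0.67 * 3e5 km/s = 201000 km/s
Propagation delay = 16824 / 201000 = 0.0837 s = 83.7015 ms
Processing delay = 3.7 ms
Total one-way latency = 87.4015 ms


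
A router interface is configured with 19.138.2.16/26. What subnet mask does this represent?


/26 means 26 network bits, 6 host bits
Binary: 11111111111111111111111111000000
Mask: 255.255.255.192


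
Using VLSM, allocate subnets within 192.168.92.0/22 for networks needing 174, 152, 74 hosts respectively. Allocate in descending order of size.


174 hosts -> /24 (254 usable): 192.168.92.0/24
152 hosts -> /24 (254 usable): 192.168.93.0/24
74 hosts -> /25 (126 usable): 192.168.94.0/25
Allocation: 192.168.92.0/24 (174 hosts, 254 usable); 192.168.93.0/24 (152 hosts, 254 usable); 192.168.94.0/25 (74 hosts, 126 usable)


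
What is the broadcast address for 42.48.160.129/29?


Network: 42.48.160.128/29
Host bits = 3
Set all host bits to 1:
Broadcast: 42.48.160.135


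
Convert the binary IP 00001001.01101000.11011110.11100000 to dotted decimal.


00001001 = 9
01101000 = 104
11011110 = 222
11100000 = 224
IP: 9.104.222.224


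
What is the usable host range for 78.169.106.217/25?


Network: 78.169.106.128
Broadcast: 78.169.106.255
First usable = network + 1
Last usable = broadcast - 1
Range: 78.169.106.129 to 78.169.106.254


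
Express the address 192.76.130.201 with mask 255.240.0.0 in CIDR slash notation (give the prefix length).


Binary: 11111111.11110000.00000000.00000000
Count leading 1s
Prefix: /12


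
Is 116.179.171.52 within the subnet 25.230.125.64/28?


Subnet network: 25.230.125.64
Test IP AND mask: 116.179.171.48
No, 116.179.171.52 is not in 25.230.125.64/28


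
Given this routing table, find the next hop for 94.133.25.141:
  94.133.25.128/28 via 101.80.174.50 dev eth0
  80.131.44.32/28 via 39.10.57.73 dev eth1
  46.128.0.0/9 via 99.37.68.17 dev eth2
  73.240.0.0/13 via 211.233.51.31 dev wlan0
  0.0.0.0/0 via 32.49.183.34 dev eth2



Longest prefix match for 94.133.25.141:
  /28 94.133.25.128: MATCH
  /28 80.131.44.32: no
  /9 46.128.0.0: no
  /13 73.240.0.0: no
  /0 0.0.0.0: MATCH
Selected: next-hop 101.80.174.50 via eth0 (matched /28)


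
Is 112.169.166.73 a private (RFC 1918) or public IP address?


RFC 1918 private ranges:
  10.0.0.0/8 (10.0.0.0 - 10.255.255.255)
  172.16.0.0/12 (172.16.0.0 - 172.31.255.255)
  192.168.0.0/16 (192.168.0.0 - 192.168.255.255)
Public (not in any RFC 1918 range)


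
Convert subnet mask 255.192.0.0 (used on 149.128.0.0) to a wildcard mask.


Subnet mask: 255.192.0.0
Wildcard = 255.255.255.255 - subnet mask
255 - 255 = 0
255 - 192 = 63
255 - 0 = 255
255 - 0 = 255
Wildcard: 0.63.255.255


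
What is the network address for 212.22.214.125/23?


IP:   11010100.00010110.11010110.01111101
Mask: 11111111.11111111.11111110.00000000
AND operation:
Net:  11010100.00010110.11010110.00000000
Network: 212.22.214.0/23


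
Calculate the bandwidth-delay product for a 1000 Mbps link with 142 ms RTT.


BDP = bandwidth * RTT
= 1000 Mbps * 142 ms
= 1000 * 1e6 * 142 / 1000 bits
= 142000000 bits
= 17750000 bytes
= 17333.9844 KB
BDP = 142000000 bits (17750000 bytes)


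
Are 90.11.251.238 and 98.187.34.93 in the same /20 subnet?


Mask: 255.255.240.0
90.11.251.238 AND mask = 90.11.240.0
98.187.34.93 AND mask = 98.187.32.0
No, different subnets (90.11.240.0 vs 98.187.32.0)


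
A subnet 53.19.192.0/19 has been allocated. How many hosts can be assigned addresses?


Host bits = 32 - 19 = 13
Total addresses = 2^13 = 8192
Usable = total - 2 (network and broadcast)
Usable hosts: 8190


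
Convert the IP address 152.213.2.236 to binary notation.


152 = 10011000
213 = 11010101
2 = 00000010
236 = 11101100
Binary: 10011000.11010101.00000010.11101100


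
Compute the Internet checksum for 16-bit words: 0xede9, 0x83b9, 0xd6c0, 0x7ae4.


Sum all words (with carry folding):
+ 0xede9 = 0xede9
+ 0x83b9 = 0x71a3
+ 0xd6c0 = 0x4864
+ 0x7ae4 = 0xc348
One's complement: ~0xc348
Checksum = 0x3cb7


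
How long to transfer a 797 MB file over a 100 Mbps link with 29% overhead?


Effective throughput = 100 * (1 - 29/100) = 71 Mbps
File size in Mb = 797 * 8 = 6376 Mb
Time = 6376 / 71
Time = 89.8028 seconds


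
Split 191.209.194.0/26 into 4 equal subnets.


New prefix = 26 + 2 = 28
Each subnet has 16 addresses
  191.209.194.0/28
  191.209.194.16/28
  191.209.194.32/28
  191.209.194.48/28
Subnets: 191.209.194.0/28, 191.209.194.16/28, 191.209.194.32/28, 191.209.194.48/28


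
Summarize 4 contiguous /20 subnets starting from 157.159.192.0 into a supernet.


Original prefix: /20
Number of subnets: 4 = 2^2
New prefix = 20 - 2 = 18
Supernet: 157.159.192.0/18


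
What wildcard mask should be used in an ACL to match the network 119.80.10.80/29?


Subnet mask: 255.255.255.248
Wildcard = 255.255.255.255 - subnet mask
255 - 255 = 0
255 - 255 = 0
255 - 255 = 0
255 - 248 = 7
Wildcard: 0.0.0.7


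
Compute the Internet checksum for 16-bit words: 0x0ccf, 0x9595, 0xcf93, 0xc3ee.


Sum all words (with carry folding):
+ 0x0ccf = 0x0ccf
+ 0x9595 = 0xa264
+ 0xcf93 = 0x71f8
+ 0xc3ee = 0x35e7
One's complement: ~0x35e7
Checksum = 0xca18


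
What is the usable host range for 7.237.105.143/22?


Network: 7.237.104.0
Broadcast: 7.237.107.255
First usable = network + 1
Last usable = broadcast - 1
Range: 7.237.104.1 to 7.237.107.254


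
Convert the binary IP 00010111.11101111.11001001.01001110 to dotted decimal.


00010111 = 23
11101111 = 239
11001001 = 201
01001110 = 78
IP: 23.239.201.78


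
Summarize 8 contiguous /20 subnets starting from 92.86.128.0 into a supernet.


Original prefix: /20
Number of subnets: 8 = 2^3
New prefix = 20 - 3 = 17
Supernet: 92.86.128.0/17


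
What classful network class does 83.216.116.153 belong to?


First octet: 83
Binary: 01010011
0xxxxxxx -> Class A (1-126)
Class A, default mask 255.0.0.0 (/8)


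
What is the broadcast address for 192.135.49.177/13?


Network: 192.128.0.0/13
Host bits = 19
Set all host bits to 1:
Broadcast: 192.135.255.255


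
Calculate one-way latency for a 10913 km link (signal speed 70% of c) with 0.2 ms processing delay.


Speed = 0.7 * 3e5 km/s = 210000 km/s
Propagation delay = 10913 / 210000 = 0.052 s = 51.9667 ms
Processing delay = 0.2 ms
Total one-way latency = 52.1667 ms


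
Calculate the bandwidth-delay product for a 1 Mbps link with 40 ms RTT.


BDP = bandwidth * RTT
= 1 Mbps * 40 ms
= 1 * 1e6 * 40 / 1000 bits
= 40000 bits
= 5000 bytes
= 4.8828 KB
BDP = 40000 bits (5000 bytes)


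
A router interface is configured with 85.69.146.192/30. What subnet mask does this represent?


/30 means 30 network bits, 2 host bits
Binary: 11111111111111111111111111111100
Mask: 255.255.255.252


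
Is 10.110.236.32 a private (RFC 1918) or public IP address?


RFC 1918 private ranges:
  10.0.0.0/8 (10.0.0.0 - 10.255.255.255)
  172.16.0.0/12 (172.16.0.0 - 172.31.255.255)
  192.168.0.0/16 (192.168.0.0 - 192.168.255.255)
Private (in 10.0.0.0/8)


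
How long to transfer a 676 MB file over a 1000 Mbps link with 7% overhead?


Effective throughput = 1000 * (1 - 7/100) = 930.0 Mbps
File size in Mb = 676 * 8 = 5408 Mb
Time = 5408 / 930.0
Time = 5.8151 seconds


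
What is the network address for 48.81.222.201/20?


IP:   00110000.01010001.11011110.11001001
Mask: 11111111.11111111.11110000.00000000
AND operation:
Net:  00110000.01010001.11010000.00000000
Network: 48.81.208.0/20


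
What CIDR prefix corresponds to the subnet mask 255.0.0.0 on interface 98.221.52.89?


Binary: 11111111.00000000.00000000.00000000
Count leading 1s
Prefix: /8


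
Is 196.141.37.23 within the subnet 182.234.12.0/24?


Subnet network: 182.234.12.0
Test IP AND mask: 196.141.37.0
No, 196.141.37.23 is not in 182.234.12.0/24


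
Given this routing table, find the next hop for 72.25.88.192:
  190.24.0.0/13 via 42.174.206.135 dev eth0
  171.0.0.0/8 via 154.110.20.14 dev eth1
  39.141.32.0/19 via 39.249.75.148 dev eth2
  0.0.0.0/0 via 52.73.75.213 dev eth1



Longest prefix match for 72.25.88.192:
  /13 190.24.0.0: no
  /8 171.0.0.0: no
  /19 39.141.32.0: no
  /0 0.0.0.0: MATCH
Selected: next-hop 52.73.75.213 via eth1 (matched /0)


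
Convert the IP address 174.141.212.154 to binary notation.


174 = 10101110
141 = 10001101
212 = 11010100
154 = 10011010
Binary: 10101110.10001101.11010100.10011010


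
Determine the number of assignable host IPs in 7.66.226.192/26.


Host bits = 32 - 26 = 6
Total addresses = 2^6 = 64
Usable = total - 2 (network and broadcast)
Usable hosts: 62


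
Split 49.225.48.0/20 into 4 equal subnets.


New prefix = 20 + 2 = 22
Each subnet has 1024 addresses
  49.225.48.0/22
  49.225.52.0/22
  49.225.56.0/22
  49.225.60.0/22
Subnets: 49.225.48.0/22, 49.225.52.0/22, 49.225.56.0/22, 49.225.60.0/22


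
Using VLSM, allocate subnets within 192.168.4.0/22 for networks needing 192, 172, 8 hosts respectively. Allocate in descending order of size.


192 hosts -> /24 (254 usable): 192.168.4.0/24
172 hosts -> /24 (254 usable): 192.168.5.0/24
8 hosts -> /28 (14 usable): 192.168.6.0/28
Allocation: 192.168.4.0/24 (192 hosts, 254 usable); 192.168.5.0/24 (172 hosts, 254 usable); 192.168.6.0/28 (8 hosts, 14 usable)


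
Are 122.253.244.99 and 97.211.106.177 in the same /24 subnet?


Mask: 255.255.255.0
122.253.244.99 AND mask = 122.253.244.0
97.211.106.177 AND mask = 97.211.106.0
No, different subnets (122.253.244.0 vs 97.211.106.0)


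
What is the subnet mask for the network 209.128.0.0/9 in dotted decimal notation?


/9 means 9 network bits, 23 host bits
Binary: 11111111100000000000000000000000
Mask: 255.128.0.0


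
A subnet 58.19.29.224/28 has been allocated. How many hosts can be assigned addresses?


Host bits = 32 - 28 = 4
Total addresses = 2^4 = 16
Usable = total - 2 (network and broadcast)
Usable hosts: 14


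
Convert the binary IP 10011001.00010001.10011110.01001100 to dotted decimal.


10011001 = 153
00010001 = 17
10011110 = 158
01001100 = 76
IP: 153.17.158.76


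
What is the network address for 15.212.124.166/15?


IP:   00001111.11010100.01111100.10100110
Mask: 11111111.11111110.00000000.00000000
AND operation:
Net:  00001111.11010100.00000000.00000000
Network: 15.212.0.0/15


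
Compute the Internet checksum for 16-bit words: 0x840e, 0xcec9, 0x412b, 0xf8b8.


Sum all words (with carry folding):
+ 0x840e = 0x840e
+ 0xcec9 = 0x52d8
+ 0x412b = 0x9403
+ 0xf8b8 = 0x8cbc
One's complement: ~0x8cbc
Checksum = 0x7343


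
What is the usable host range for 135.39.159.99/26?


Network: 135.39.159.64
Broadcast: 135.39.159.127
First usable = network + 1
Last usable = broadcast - 1
Range: 135.39.159.65 to 135.39.159.126


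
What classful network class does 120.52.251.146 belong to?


First octet: 120
Binary: 01111000
0xxxxxxx -> Class A (1-126)
Class A, default mask 255.0.0.0 (/8)


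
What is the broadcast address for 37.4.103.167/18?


Network: 37.4.64.0/18
Host bits = 14
Set all host bits to 1:
Broadcast: 37.4.127.255


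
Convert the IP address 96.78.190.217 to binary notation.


96 = 01100000
78 = 01001110
190 = 10111110
217 = 11011001
Binary: 01100000.01001110.10111110.11011001


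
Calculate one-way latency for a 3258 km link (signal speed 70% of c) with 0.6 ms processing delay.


Speed = 0.7 * 3e5 km/s = 210000 km/s
Propagation delay = 3258 / 210000 = 0.0155 s = 15.5143 ms
Processing delay = 0.6 ms
Total one-way latency = 16.1143 ms


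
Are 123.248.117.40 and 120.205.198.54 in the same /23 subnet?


Mask: 255.255.254.0
123.248.117.40 AND mask = 123.248.116.0
120.205.198.54 AND mask = 120.205.198.0
No, different subnets (123.248.116.0 vs 120.205.198.0)


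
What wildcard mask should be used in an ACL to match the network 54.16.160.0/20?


Subnet mask: 255.255.240.0
Wildcard = 255.255.255.255 - subnet mask
255 - 255 = 0
255 - 255 = 0
255 - 240 = 15
255 - 0 = 255
Wildcard: 0.0.15.255


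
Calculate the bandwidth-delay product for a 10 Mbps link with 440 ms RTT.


BDP = bandwidth * RTT
= 10 Mbps * 440 ms
= 10 * 1e6 * 440 / 1000 bits
= 4400000 bits
= 550000 bytes
= 537.1094 KB
BDP = 4400000 bits (550000 bytes)


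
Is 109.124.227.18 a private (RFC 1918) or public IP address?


RFC 1918 private ranges:
  10.0.0.0/8 (10.0.0.0 - 10.255.255.255)
  172.16.0.0/12 (172.16.0.0 - 172.31.255.255)
  192.168.0.0/16 (192.168.0.0 - 192.168.255.255)
Public (not in any RFC 1918 range)


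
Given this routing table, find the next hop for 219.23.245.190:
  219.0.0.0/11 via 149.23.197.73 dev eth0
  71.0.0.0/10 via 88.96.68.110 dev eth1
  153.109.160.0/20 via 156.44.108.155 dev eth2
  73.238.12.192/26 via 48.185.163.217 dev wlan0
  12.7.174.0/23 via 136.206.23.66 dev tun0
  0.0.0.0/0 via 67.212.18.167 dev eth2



Longest prefix match for 219.23.245.190:
  /11 219.0.0.0: MATCH
  /10 71.0.0.0: no
  /20 153.109.160.0: no
  /26 73.238.12.192: no
  /23 12.7.174.0: no
  /0 0.0.0.0: MATCH
Selected: next-hop 149.23.197.73 via eth0 (matched /11)


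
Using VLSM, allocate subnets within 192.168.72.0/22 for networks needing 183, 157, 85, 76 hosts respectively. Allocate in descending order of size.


183 hosts -> /24 (254 usable): 192.168.72.0/24
157 hosts -> /24 (254 usable): 192.168.73.0/24
85 hosts -> /25 (126 usable): 192.168.74.0/25
76 hosts -> /25 (126 usable): 192.168.74.128/25
Allocation: 192.168.72.0/24 (183 hosts, 254 usable); 192.168.73.0/24 (157 hosts, 254 usable); 192.168.74.0/25 (85 hosts, 126 usable); 192.168.74.128/25 (76 hosts, 126 usable)


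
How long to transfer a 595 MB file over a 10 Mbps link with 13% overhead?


Effective throughput = 10 * (1 - 13/100) = 8.7 Mbps
File size in Mb = 595 * 8 = 4760 Mb
Time = 4760 / 8.7
Time = 547.1264 seconds


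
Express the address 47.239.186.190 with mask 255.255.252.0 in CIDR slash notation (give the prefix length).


Binary: 11111111.11111111.11111100.00000000
Count leading 1s
Prefix: /22


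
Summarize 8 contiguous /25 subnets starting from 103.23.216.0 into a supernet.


Original prefix: /25
Number of subnets: 8 = 2^3
New prefix = 25 - 3 = 22
Supernet: 103.23.216.0/22


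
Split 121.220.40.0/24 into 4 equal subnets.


New prefix = 24 + 2 = 26
Each subnet has 64 addresses
  121.220.40.0/26
  121.220.40.64/26
  121.220.40.128/26
  121.220.40.192/26
Subnets: 121.220.40.0/26, 121.220.40.64/26, 121.220.40.128/26, 121.220.40.192/26


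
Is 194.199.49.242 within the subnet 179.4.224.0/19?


Subnet network: 179.4.224.0
Test IP AND mask: 194.199.32.0
No, 194.199.49.242 is not in 179.4.224.0/19


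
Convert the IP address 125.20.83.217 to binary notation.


125 = 01111101
20 = 00010100
83 = 01010011
217 = 11011001
Binary: 01111101.00010100.01010011.11011001


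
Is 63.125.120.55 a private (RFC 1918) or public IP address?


RFC 1918 private ranges:
  10.0.0.0/8 (10.0.0.0 - 10.255.255.255)
  172.16.0.0/12 (172.16.0.0 - 172.31.255.255)
  192.168.0.0/16 (192.168.0.0 - 192.168.255.255)
Public (not in any RFC 1918 range)


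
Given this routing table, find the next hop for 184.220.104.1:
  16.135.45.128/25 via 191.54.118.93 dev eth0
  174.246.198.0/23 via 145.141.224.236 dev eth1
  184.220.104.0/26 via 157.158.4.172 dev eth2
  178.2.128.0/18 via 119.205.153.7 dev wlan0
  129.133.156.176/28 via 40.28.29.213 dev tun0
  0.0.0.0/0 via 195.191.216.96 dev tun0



Longest prefix match for 184.220.104.1:
  /25 16.135.45.128: no
  /23 174.246.198.0: no
  /26 184.220.104.0: MATCH
  /18 178.2.128.0: no
  /28 129.133.156.176: no
  /0 0.0.0.0: MATCH
Selected: next-hop 157.158.4.172 via eth2 (matched /26)


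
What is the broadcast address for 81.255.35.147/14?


Network: 81.252.0.0/14
Host bits = 18
Set all host bits to 1:
Broadcast: 81.255.255.255


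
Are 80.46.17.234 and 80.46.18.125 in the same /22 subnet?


Mask: 255.255.252.0
80.46.17.234 AND mask = 80.46.16.0
80.46.18.125 AND mask = 80.46.16.0
Yes, same subnet (80.46.16.0)


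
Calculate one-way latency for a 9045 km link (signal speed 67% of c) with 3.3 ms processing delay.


Speed = 0.67 * 3e5 km/s = 201000 km/s
Propagation delay = 9045 / 201000 = 0.045 s = 45 ms
Processing delay = 3.3 ms
Total one-way latency = 48.3 ms


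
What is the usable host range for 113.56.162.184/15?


Network: 113.56.0.0
Broadcast: 113.57.255.255
First usable = network + 1
Last usable = broadcast - 1
Range: 113.56.0.1 to 113.57.255.254


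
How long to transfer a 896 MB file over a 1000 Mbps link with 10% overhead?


Effective throughput = 1000 * (1 - 10/100) = 900 Mbps
File size in Mb = 896 * 8 = 7168 Mb
Time = 7168 / 900
Time = 7.9644 seconds


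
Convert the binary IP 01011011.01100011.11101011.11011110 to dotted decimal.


01011011 = 91
01100011 = 99
11101011 = 235
11011110 = 222
IP: 91.99.235.222


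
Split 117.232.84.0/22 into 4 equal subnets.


New prefix = 22 + 2 = 24
Each subnet has 256 addresses
  117.232.84.0/24
  117.232.85.0/24
  117.232.86.0/24
  117.232.87.0/24
Subnets: 117.232.84.0/24, 117.232.85.0/24, 117.232.86.0/24, 117.232.87.0/24


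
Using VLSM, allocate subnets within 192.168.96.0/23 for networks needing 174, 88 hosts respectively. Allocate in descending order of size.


174 hosts -> /24 (254 usable): 192.168.96.0/24
88 hosts -> /25 (126 usable): 192.168.97.0/25
Allocation: 192.168.96.0/24 (174 hosts, 254 usable); 192.168.97.0/25 (88 hosts, 126 usable)


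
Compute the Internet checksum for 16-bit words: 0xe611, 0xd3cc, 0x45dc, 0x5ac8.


Sum all words (with carry folding):
+ 0xe611 = 0xe611
+ 0xd3cc = 0xb9de
+ 0x45dc = 0xffba
+ 0x5ac8 = 0x5a83
One's complement: ~0x5a83
Checksum = 0xa57c


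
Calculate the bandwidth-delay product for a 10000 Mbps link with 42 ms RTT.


BDP = bandwidth * RTT
= 10000 Mbps * 42 ms
= 10000 * 1e6 * 42 / 1000 bits
= 420000000 bits
= 52500000 bytes
= 51269.5312 KB
BDP = 420000000 bits (52500000 bytes)


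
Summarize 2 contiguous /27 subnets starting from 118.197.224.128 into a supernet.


Original prefix: /27
Number of subnets: 2 = 2^1
New prefix = 27 - 1 = 26
Supernet: 118.197.224.128/26


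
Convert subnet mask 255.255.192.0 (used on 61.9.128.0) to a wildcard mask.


Subnet mask: 255.255.192.0
Wildcard = 255.255.255.255 - subnet mask
255 - 255 = 0
255 - 255 = 0
255 - 192 = 63
255 - 0 = 255
Wildcard: 0.0.63.255


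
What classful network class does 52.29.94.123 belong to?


First octet: 52
Binary: 00110100
0xxxxxxx -> Class A (1-126)
Class A, default mask 255.0.0.0 (/8)


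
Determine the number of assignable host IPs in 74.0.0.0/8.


Host bits = 32 - 8 = 24
Total addresses = 2^24 = 16777216
Usable = total - 2 (network and broadcast)
Usable hosts: 16777214


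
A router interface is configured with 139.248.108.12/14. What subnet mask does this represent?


/14 means 14 network bits, 18 host bits
Binary: 11111111111111000000000000000000
Mask: 255.252.0.0


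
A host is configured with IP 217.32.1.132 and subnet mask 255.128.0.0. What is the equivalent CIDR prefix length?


Binary: 11111111.10000000.00000000.00000000
Count leading 1s
Prefix: /9


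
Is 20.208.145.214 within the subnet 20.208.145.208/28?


Subnet network: 20.208.145.208
Test IP AND mask: 20.208.145.208
Yes, 20.208.145.214 is in 20.208.145.208/28


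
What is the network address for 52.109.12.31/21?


IP:   00110100.01101101.00001100.00011111
Mask: 11111111.11111111.11111000.00000000
AND operation:
Net:  00110100.01101101.00001000.00000000
Network: 52.109.8.0/21
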